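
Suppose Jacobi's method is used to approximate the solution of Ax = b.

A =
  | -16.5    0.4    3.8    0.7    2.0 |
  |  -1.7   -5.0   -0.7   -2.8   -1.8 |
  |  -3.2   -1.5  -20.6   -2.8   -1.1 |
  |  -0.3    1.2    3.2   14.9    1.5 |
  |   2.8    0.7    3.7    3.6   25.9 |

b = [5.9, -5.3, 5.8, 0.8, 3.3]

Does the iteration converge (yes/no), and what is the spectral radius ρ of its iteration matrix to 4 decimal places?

yes, ρ = 0.3150

Diagonal D = diag(-16.5, -5, -20.6, 14.9, 25.9); L, U strict lower/upper.
Jacobi: T = -D⁻¹(L+U), T[3,2] = -(3.2)/(14.9) = -0.2148; T[3,3] = 0.
  T[0,:] = [+0.0000  +0.0242  +0.2303  +0.0424  +0.1212]
  T[1,:] = [-0.3400  +0.0000  -0.1400  -0.5600  -0.3600]
  T[2,:] = [-0.1553  -0.0728  +0.0000  -0.1359  -0.0534]
  T[3,:] = [+0.0201  -0.0805  -0.2148  +0.0000  -0.1007]
  T[4,:] = [-0.1081  -0.0270  -0.1429  -0.1390  +0.0000]
|roots of det(T-λI)|: 0.3150, 0.1362, 0.1362, 0.0945, 0.0945.
ρ(T) = max|λ| = 0.3150; 0.3150 < 1 ⇒ converges.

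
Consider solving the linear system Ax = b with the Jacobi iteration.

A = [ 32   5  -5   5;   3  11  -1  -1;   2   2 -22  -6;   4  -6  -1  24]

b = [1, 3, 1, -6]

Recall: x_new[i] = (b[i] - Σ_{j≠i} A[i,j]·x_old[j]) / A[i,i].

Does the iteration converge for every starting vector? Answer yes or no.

yes

Write A = D+L+U with D = diag(32, 11, -22, 24).
Jacobi: T = -D⁻¹(L+U), T[0,3] = -(5)/(32) = -0.1562; T[0,0] = 0.
  T[0,:] = [+0.0000  -0.1562  +0.1562  -0.1562]
  T[1,:] = [-0.2727  +0.0000  +0.0909  +0.0909]
  T[2,:] = [+0.0909  +0.0909  +0.0000  -0.2727]
  T[3,:] = [-0.1667  +0.2500  +0.0417  +0.0000]
|roots of det(T-λI)|: 0.3718, 0.3060, 0.1249, 0.1249.
ρ(T) = max|λ| = 0.3718; 0.3718 < 1, so it converges for any x₀.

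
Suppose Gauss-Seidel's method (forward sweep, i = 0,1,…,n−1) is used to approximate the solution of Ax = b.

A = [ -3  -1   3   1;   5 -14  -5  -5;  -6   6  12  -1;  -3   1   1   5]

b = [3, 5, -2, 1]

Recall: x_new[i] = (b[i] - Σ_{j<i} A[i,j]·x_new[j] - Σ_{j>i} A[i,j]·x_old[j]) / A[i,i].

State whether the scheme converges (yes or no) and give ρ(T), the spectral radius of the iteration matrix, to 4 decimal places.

Split A = D + L + U, D = diag(-3, -14, 12, 5).
T_GS = -(D+L)⁻¹U: row 0 first, T[0,1] = -(-1)/(-3) = -0.3333; later rows by forward substitution.
  T[0,:] = [+0.0000, -0.3333, +1.0000, +0.3333]
  T[1,:] = [+0.0000, -0.1190, -0.0000, -0.2381]
  T[2,:] = [+0.0000, -0.1071, +0.5000, +0.3690]
  T[3,:] = [+0.0000, -0.1548, +0.5000, +0.1738]
|λ(T)| sorted: 0.8240, 0.2391, 0.0302, 0.0000.
ρ = 0.8240; 0.8240 < 1 ⇒ converges.

yes, ρ = 0.8240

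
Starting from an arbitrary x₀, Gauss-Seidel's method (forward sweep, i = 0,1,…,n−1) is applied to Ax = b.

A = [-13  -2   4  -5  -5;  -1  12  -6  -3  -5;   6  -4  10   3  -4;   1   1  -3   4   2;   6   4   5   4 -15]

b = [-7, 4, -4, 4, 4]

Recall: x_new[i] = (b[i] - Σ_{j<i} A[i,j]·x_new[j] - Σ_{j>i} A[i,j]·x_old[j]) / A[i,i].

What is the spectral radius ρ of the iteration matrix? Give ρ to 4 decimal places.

Split A = D + L + U, D = diag(-13, 12, 10, 4, -15).
T_GS = -(D+L)⁻¹U: row 0 first, T[0,3] = -(-5)/(-13) = -0.3846; later rows by forward substitution.
  T[0,:] = [+0.0000  -0.1538  +0.3077  -0.3846  -0.3846]
  T[1,:] = [+0.0000  -0.0128  +0.5256  +0.2179  +0.3846]
  T[2,:] = [+0.0000  +0.0872  +0.0256  +0.0179  +0.7846]
  T[3,:] = [+0.0000  +0.1071  -0.1891  +0.0551  +0.0885]
  T[4,:] = [+0.0000  -0.0074  +0.2214  -0.0750  +0.2338]
moduli |λ_i(T)| = 0.5953, 0.3412, 0.1764, 0.1288, 0.0000.
ρ(T) = max|λ| = 0.5953; 0.5953 < 1, so it converges for any x₀.

0.5953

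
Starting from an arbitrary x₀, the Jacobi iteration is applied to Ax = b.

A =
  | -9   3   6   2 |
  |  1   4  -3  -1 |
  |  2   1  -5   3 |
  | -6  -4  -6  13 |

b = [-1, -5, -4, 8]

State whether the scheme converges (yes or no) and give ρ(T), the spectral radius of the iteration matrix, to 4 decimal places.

no, ρ = 1.1262

Write A = D+L+U with D = diag(-9, 4, -5, 13).
Jacobi T = -D⁻¹(L+U): T[0,2] = -(6)/(-9) = +0.6667; T[0,0] = 0.
  T[0,:] = [+0.0000 +0.3333 +0.6667 +0.2222]
  T[1,:] = [-0.2500 +0.0000 +0.7500 +0.2500]
  T[2,:] = [+0.4000 +0.2000 +0.0000 +0.6000]
  T[3,:] = [+0.4615 +0.3077 +0.4615 +0.0000]
|eigenvalues of T|: 1.1262, 0.5160, 0.5160, 0.2394.
ρ = 1.1262; 1.1262 > 1 ⇒ diverges.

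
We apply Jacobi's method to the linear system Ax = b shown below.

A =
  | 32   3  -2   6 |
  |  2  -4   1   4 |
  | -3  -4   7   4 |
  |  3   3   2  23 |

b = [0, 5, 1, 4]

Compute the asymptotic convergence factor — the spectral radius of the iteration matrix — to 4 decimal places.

Split A = D + L + U, D = diag(32, -4, 7, 23).
T_J = -D⁻¹(L+U): T[1,0] = -(2)/(-4) = +0.5000; T[1,1] = 0.
  T[0,:] = [+0.0000, -0.0938, +0.0625, -0.1875]
  T[1,:] = [+0.5000, +0.0000, +0.2500, +1.0000]
  T[2,:] = [+0.4286, +0.5714, +0.0000, -0.5714]
  T[3,:] = [-0.1304, -0.1304, -0.0870, +0.0000]
|eigenvalues of T|: 0.3957, 0.3314, 0.2623, 0.2623.
ρ(T) = max|λ| = 0.3957; 0.3957 < 1, so it converges for any x₀.

0.3957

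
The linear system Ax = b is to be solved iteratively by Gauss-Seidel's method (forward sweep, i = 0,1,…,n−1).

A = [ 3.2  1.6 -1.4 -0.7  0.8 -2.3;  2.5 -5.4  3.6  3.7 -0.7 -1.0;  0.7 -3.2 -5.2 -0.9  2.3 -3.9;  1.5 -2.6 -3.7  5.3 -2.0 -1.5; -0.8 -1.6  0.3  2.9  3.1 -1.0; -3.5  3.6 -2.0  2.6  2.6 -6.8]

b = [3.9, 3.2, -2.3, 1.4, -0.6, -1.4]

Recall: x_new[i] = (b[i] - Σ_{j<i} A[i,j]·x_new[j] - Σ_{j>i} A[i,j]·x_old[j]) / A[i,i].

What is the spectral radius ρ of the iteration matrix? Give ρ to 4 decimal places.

1.2984

Diagonal D = diag(3.2, -5.4, -5.2, 5.3, 3.1, -6.8); L, U strict lower/upper.
Gauss-Seidel: T = -(D+L)⁻¹U, row 0 first, T[0,5] = -(-2.3)/(3.2) = +0.7188; later rows by forward substitution.
  T[0,:] = [+0.0000, -0.5000, +0.4375, +0.2188, -0.2500, +0.7188]
  T[1,:] = [+0.0000, -0.2315, +0.8692, +0.7865, -0.2454, +0.1476]
  T[2,:] = [+0.0000, +0.0751, -0.4760, -0.6276, +0.5597, -0.7441]
  T[3,:] = [+0.0000, +0.0804, -0.0297, -0.1142, +0.7184, -0.3674]
  T[4,:] = [+0.0000, -0.3310, +0.6354, +0.6300, -0.9174, +1.0000]
  T[5,:] = [+0.0000, +0.0169, +0.6066, +0.6855, -0.2419, +0.1689]
eigenvalue magnitudes: 1.2984, 0.4523, 0.4523, 0.1167, 0.1167, 0.0000.
ρ = 1.2984; 1.2984 > 1, so it fails to converge.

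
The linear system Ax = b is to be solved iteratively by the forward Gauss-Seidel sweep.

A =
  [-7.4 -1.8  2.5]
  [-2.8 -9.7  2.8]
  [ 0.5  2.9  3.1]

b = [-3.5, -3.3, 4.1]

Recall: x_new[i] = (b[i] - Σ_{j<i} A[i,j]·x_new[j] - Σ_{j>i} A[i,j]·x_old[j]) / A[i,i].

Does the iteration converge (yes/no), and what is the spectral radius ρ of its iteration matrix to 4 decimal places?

Split A = D + L + U, D = diag(-7.4, -9.7, 3.1).
GS T = -(D+L)⁻¹U: row 0 first, T[0,2] = -(2.5)/(-7.4) = +0.3378; later rows by forward substitution.
  T[0,:] = [+0.0000, -0.2432, +0.3378]
  T[1,:] = [+0.0000, +0.0702, +0.1911]
  T[2,:] = [+0.0000, -0.0265, -0.2333]
eigenvalue magnitudes: 0.2156, 0.0525, 0.0000.
spectral radius ρ = 0.2156; 0.2156 < 1: convergent.

yes, ρ = 0.2156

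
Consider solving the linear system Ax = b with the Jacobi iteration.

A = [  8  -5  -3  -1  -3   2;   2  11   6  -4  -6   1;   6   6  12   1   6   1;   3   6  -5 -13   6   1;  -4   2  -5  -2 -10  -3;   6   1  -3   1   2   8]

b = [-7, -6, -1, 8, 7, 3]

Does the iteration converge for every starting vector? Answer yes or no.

Split A = D + L + U, D = diag(8, 11, 12, -13, -10, 8).
Jacobi: T = -D⁻¹(L+U), T[5,4] = -(2)/(8) = -0.2500; T[5,5] = 0.
  T[0,:] = [+0.0000 +0.6250 +0.3750 +0.1250 +0.3750 -0.2500]
  T[1,:] = [-0.1818 +0.0000 -0.5455 +0.3636 +0.5455 -0.0909]
  T[2,:] = [-0.5000 -0.5000 +0.0000 -0.0833 -0.5000 -0.0833]
  T[3,:] = [+0.2308 +0.4615 -0.3846 +0.0000 +0.4615 +0.0769]
  T[4,:] = [-0.4000 +0.2000 -0.5000 -0.2000 +0.0000 -0.3000]
  T[5,:] = [-0.7500 -0.1250 +0.3750 -0.1250 -0.2500 +0.0000]
|roots of det(T-λI)|: 1.1265, 0.7825, 0.7825, 0.4226, 0.1330, 0.1330.
ρ(T) = max|λ| = 1.1265; 1.1265 > 1, so it fails to converge.

no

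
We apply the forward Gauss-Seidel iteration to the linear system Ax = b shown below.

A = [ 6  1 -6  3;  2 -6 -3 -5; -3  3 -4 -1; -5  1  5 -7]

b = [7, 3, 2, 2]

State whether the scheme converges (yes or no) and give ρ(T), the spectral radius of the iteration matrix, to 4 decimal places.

Diagonal D = diag(6, -6, -4, -7); L, U strict lower/upper.
T_GS = -(D+L)⁻¹U: row 0 first, T[0,3] = -(3)/(6) = -0.5000; later rows by forward substitution.
  T[0,:] = [+0.0000 -0.1667 +1.0000 -0.5000]
  T[1,:] = [+0.0000 -0.0556 -0.1667 -1.0000]
  T[2,:] = [+0.0000 +0.0833 -0.8750 -0.6250]
  T[3,:] = [+0.0000 +0.1706 -1.3631 -0.2321]
|λ(T)| sorted: 1.4360, 0.3070, 0.0338, 0.0000.
spectral radius ρ = 1.4360; 1.4360 > 1 ⇒ diverges.

no, ρ = 1.4360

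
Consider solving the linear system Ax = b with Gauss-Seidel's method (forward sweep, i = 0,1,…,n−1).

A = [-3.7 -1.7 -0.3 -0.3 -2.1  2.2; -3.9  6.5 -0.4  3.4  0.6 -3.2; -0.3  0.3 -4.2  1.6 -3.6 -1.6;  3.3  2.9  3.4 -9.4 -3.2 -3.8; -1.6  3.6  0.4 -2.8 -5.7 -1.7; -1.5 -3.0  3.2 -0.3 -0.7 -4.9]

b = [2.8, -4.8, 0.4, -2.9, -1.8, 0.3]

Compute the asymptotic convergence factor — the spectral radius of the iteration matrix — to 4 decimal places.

Diagonal D = diag(-3.7, 6.5, -4.2, -9.4, -5.7, -4.9); L, U strict lower/upper.
GS T = -(D+L)⁻¹U: row 0 first, T[0,5] = -(2.2)/(-3.7) = +0.5946; later rows by forward substitution.
  T[0,:] = [+0.0000 -0.4595 -0.0811 -0.0811 -0.5676 +0.5946]
  T[1,:] = [+0.0000 -0.2757 +0.0129 -0.5717 -0.4328 +0.8491]
  T[2,:] = [+0.0000 +0.0131 +0.0067 +0.3459 -0.8475 -0.3628]
  T[3,:] = [+0.0000 -0.2416 -0.0221 -0.0797 -0.9798 -0.0648]
  T[4,:] = [+0.0000 +0.0745 +0.0422 -0.2749 +0.3078 +0.0775]
  T[5,:] = [+0.0000 +0.3222 +0.0166 +0.6449 -0.0987 -0.9459]
eigenvalue magnitudes: 1.3264, 0.4862, 0.3635, 0.2100, 0.0068, 0.0000.
ρ = 1.3264; 1.3264 > 1, so it fails to converge.

1.3264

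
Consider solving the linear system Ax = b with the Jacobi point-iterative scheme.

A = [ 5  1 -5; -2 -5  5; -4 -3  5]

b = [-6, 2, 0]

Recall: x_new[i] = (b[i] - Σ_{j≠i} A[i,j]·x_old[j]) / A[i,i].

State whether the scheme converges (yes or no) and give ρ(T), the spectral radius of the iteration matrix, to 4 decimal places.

Let D = diag(5, -5, 5); L, U the strict triangles.
T_J = -D⁻¹(L+U): T[0,2] = -(-5)/(5) = +1.0000; T[0,0] = 0.
  T[0,:] = [+0.0000  -0.2000  +1.0000]
  T[1,:] = [-0.4000  +0.0000  +1.0000]
  T[2,:] = [+0.8000  +0.6000  +0.0000]
|roots of det(T-λI)|: 1.3341, 1.0480, 0.2861.
ρ(T) = max|λ| = 1.3341; 1.3341 > 1, so it fails to converge.

no, ρ = 1.3341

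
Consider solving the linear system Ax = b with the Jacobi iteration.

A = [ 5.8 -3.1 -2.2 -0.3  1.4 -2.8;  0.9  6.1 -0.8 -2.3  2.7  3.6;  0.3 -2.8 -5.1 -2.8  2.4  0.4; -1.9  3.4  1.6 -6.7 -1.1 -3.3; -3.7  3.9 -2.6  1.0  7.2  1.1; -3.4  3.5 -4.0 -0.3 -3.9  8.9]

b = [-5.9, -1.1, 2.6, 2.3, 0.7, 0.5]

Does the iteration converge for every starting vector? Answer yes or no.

Diagonal D = diag(5.8, 6.1, -5.1, -6.7, 7.2, 8.9); L, U strict lower/upper.
Jacobi: T = -D⁻¹(L+U), T[4,1] = -(3.9)/(7.2) = -0.5417; T[4,4] = 0.
  T[0,:] = [+0.0000 +0.5345 +0.3793 +0.0517 -0.2414 +0.4828]
  T[1,:] = [-0.1475 +0.0000 +0.1311 +0.3770 -0.4426 -0.5902]
  T[2,:] = [+0.0588 -0.5490 +0.0000 -0.5490 +0.4706 +0.0784]
  T[3,:] = [-0.2836 +0.5075 +0.2388 +0.0000 -0.1642 -0.4925]
  T[4,:] = [+0.5139 -0.5417 +0.3611 -0.1389 +0.0000 -0.1528]
  T[5,:] = [+0.3820 -0.3933 +0.4494 +0.0337 +0.4382 +0.0000]
|roots of det(T-λI)|: 1.2079, 0.7331, 0.6026, 0.6026, 0.3612, 0.3612.
ρ(T) = max|λ| = 1.2079; 1.2079 > 1 ⇒ diverges.

no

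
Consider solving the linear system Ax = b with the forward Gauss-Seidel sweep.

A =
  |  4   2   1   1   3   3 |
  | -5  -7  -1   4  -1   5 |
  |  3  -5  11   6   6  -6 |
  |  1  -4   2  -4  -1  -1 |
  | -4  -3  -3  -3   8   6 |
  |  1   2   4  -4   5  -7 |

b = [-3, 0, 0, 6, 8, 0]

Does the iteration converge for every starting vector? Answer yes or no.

Split A = D + L + U, D = diag(4, -7, 11, -4, 8, -7).
T_GS = -(D+L)⁻¹U: row 0 first, T[0,5] = -(3)/(4) = -0.7500; later rows by forward substitution.
  T[0,:] = [+0.0000  -0.5000  -0.2500  -0.2500  -0.7500  -0.7500]
  T[1,:] = [+0.0000  +0.3571  +0.0357  +0.7500  +0.3929  +1.2500]
  T[2,:] = [+0.0000  +0.2987  +0.0844  -0.1364  -0.1623  +1.3182]
  T[3,:] = [+0.0000  -0.3328  -0.0560  -0.8807  -0.9115  -1.0284]
  T[4,:] = [+0.0000  -0.1289  -0.1010  -0.2251  -0.6304  -0.5476]
  T[5,:] = [+0.0000  +0.2994  -0.0174  +0.4431  -0.0171  +1.1998]
moduli |λ_i(T)| = 1.2235, 0.9652, 0.1230, 0.1230, 0.0584, 0.0000.
spectral radius ρ = 1.2235; 1.2235 > 1 ⇒ diverges.

no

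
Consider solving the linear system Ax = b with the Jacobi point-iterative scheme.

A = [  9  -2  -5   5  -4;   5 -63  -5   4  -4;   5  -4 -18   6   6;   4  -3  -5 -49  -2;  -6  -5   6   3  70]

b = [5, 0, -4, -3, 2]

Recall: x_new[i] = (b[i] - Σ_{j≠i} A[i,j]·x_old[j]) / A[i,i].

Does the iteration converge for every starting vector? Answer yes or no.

Let D = diag(9, -63, -18, -49, 70); L, U the strict triangles.
Jacobi: T = -D⁻¹(L+U), T[2,3] = -(6)/(-18) = +0.3333; T[2,2] = 0.
  T[0,:] = [+0.0000, +0.2222, +0.5556, -0.5556, +0.4444]
  T[1,:] = [+0.0794, +0.0000, -0.0794, +0.0635, -0.0635]
  T[2,:] = [+0.2778, -0.2222, +0.0000, +0.3333, +0.3333]
  T[3,:] = [+0.0816, -0.0612, -0.1020, +0.0000, -0.0408]
  T[4,:] = [+0.0857, +0.0714, -0.0857, -0.0429, +0.0000]
eigenvalue magnitudes: 0.4218, 0.2983, 0.2983, 0.0907, 0.0907.
ρ(T) = max|λ| = 0.4218; 0.4218 < 1: convergent.

yes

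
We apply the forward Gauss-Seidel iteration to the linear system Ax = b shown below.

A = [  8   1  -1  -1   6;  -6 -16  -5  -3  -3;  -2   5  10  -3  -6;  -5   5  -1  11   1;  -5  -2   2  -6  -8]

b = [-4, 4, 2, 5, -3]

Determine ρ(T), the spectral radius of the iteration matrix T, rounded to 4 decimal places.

Let D = diag(8, -16, 10, 11, -8); L, U the strict triangles.
T_GS = -(D+L)⁻¹U: row 0 first, T[0,2] = -(-1)/(8) = +0.1250; later rows by forward substitution.
  T[0,:] = [+0.0000 -0.1250 +0.1250 +0.1250 -0.7500]
  T[1,:] = [+0.0000 +0.0469 -0.3594 -0.2344 +0.0938]
  T[2,:] = [+0.0000 -0.0484 +0.2047 +0.4422 +0.4031]
  T[3,:] = [+0.0000 -0.0825 +0.2388 +0.2036 -0.4378]
  T[4,:] = [+0.0000 +0.1162 -0.1162 -0.0616 +0.8744]
|eigenvalues of T|: 0.9080, 0.5276, 0.1179, 0.0118, 0.0000.
ρ = 0.9080; 0.9080 < 1 ⇒ converges.

0.9080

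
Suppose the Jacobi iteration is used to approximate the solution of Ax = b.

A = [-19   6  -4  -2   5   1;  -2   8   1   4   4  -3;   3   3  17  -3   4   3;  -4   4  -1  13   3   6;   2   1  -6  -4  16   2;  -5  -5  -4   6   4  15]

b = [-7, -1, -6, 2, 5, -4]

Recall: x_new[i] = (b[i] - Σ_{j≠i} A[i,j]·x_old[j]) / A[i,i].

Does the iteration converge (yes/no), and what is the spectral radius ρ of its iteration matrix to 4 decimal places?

Split A = D + L + U, D = diag(-19, 8, 17, 13, 16, 15).
Jacobi T = -D⁻¹(L+U): T[1,0] = -(-2)/(8) = +0.2500; T[1,1] = 0.
  T[0,:] = [+0.0000 +0.3158 -0.2105 -0.1053 +0.2632 +0.0526]
  T[1,:] = [+0.2500 +0.0000 -0.1250 -0.5000 -0.5000 +0.3750]
  T[2,:] = [-0.1765 -0.1765 +0.0000 +0.1765 -0.2353 -0.1765]
  T[3,:] = [+0.3077 -0.3077 +0.0769 +0.0000 -0.2308 -0.4615]
  T[4,:] = [-0.1250 -0.0625 +0.3750 +0.2500 +0.0000 -0.1250]
  T[5,:] = [+0.3333 +0.3333 +0.2667 -0.4000 -0.2667 +0.0000]
moduli |λ_i(T)| = 0.9205, 0.3702, 0.3702, 0.3670, 0.3670, 0.0089.
ρ = 0.9205; 0.9205 < 1: convergent.

yes, ρ = 0.9205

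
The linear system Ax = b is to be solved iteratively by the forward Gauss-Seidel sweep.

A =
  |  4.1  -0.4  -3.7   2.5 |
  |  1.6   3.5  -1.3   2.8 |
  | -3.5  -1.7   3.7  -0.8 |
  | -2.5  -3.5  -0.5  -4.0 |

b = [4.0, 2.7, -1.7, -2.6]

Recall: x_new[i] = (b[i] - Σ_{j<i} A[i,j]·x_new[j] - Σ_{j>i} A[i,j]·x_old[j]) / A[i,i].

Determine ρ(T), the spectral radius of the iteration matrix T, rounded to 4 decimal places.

Let D = diag(4.1, 3.5, 3.7, -4); L, U the strict triangles.
Gauss-Seidel: T = -(D+L)⁻¹U, row 0 first, T[0,2] = -(-3.7)/(4.1) = +0.9024; later rows by forward substitution.
  T[0,:] = [+0.0000 +0.0976 +0.9024 -0.6098]
  T[1,:] = [+0.0000 -0.0446 -0.0411 -0.5213]
  T[2,:] = [+0.0000 +0.0718 +0.8348 -0.6001]
  T[3,:] = [+0.0000 -0.0309 -0.6324 +0.9122]
|roots of det(T-λI)|: 1.5072, 0.2106, 0.0154, 0.0000.
ρ = 1.5072; 1.5072 > 1: divergent.

1.5072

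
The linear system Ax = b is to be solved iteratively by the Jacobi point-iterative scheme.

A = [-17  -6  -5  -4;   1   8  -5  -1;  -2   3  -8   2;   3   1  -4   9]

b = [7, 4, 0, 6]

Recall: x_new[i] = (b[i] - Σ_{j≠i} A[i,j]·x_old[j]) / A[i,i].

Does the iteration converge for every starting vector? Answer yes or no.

Write A = D+L+U with D = diag(-17, 8, -8, 9).
T_J = -D⁻¹(L+U): T[3,0] = -(3)/(9) = -0.3333; T[3,3] = 0.
  T[0,:] = [+0.0000 -0.3529 -0.2941 -0.2353]
  T[1,:] = [-0.1250 +0.0000 +0.6250 +0.1250]
  T[2,:] = [-0.2500 +0.3750 +0.0000 +0.2500]
  T[3,:] = [-0.3333 -0.1111 +0.4444 +0.0000]
|λ(T)| sorted: 0.8346, 0.5479, 0.2367, 0.0500.
spectral radius ρ = 0.8346; 0.8346 < 1: convergent.

yes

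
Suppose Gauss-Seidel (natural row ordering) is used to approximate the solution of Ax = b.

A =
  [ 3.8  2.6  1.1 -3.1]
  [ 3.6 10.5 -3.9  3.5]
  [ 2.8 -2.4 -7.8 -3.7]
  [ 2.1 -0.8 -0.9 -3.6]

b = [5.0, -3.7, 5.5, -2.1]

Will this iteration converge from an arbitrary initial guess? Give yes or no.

A = D + L + U where D = diag(3.8, 10.5, -7.8, -3.6).
Gauss-Seidel: T = -(D+L)⁻¹U, row 0 first, T[0,3] = -(-3.1)/(3.8) = +0.8158; later rows by forward substitution.
  T[0,:] = [+0.0000  -0.6842  -0.2895  +0.8158]
  T[1,:] = [+0.0000  +0.2346  +0.4707  -0.6130]
  T[2,:] = [+0.0000  -0.3178  -0.2487  +0.0071]
  T[3,:] = [+0.0000  -0.3718  -0.2113  +0.6103]
eigenvalue magnitudes: 0.8589, 0.2861, 0.2861, 0.0000.
ρ = 0.8589; 0.8589 < 1, so it converges for any x₀.

yes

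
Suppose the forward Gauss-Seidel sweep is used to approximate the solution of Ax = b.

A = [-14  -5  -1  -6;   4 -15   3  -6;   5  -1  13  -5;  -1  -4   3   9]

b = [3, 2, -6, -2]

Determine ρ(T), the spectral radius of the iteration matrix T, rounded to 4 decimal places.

0.6562

Split A = D + L + U, D = diag(-14, -15, 13, 9).
GS T = -(D+L)⁻¹U: row 0 first, T[0,2] = -(-1)/(-14) = -0.0714; later rows by forward substitution.
  T[0,:] = [+0.0000  -0.3571  -0.0714  -0.4286]
  T[1,:] = [+0.0000  -0.0952  +0.1810  -0.5143]
  T[2,:] = [+0.0000  +0.1300  +0.0414  +0.5099]
  T[3,:] = [+0.0000  -0.1254  +0.0587  -0.4462]
moduli |λ_i(T)| = 0.6562, 0.1161, 0.0401, 0.0000.
ρ(T) = max|λ| = 0.6562; 0.6562 < 1, so it converges for any x₀.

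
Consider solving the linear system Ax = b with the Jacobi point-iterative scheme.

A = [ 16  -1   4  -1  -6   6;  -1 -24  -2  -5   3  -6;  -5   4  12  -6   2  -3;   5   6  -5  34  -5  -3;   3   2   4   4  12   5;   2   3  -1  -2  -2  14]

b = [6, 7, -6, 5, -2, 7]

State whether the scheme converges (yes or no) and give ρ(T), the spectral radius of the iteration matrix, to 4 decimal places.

yes, ρ = 0.5486

Let D = diag(16, -24, 12, 34, 12, 14); L, U the strict triangles.
T_J = -D⁻¹(L+U): T[0,4] = -(-6)/(16) = +0.3750; T[0,0] = 0.
  T[0,:] = [+0.0000  +0.0625  -0.2500  +0.0625  +0.3750  -0.3750]
  T[1,:] = [-0.0417  +0.0000  -0.0833  -0.2083  +0.1250  -0.2500]
  T[2,:] = [+0.4167  -0.3333  +0.0000  +0.5000  -0.1667  +0.2500]
  T[3,:] = [-0.1471  -0.1765  +0.1471  +0.0000  +0.1471  +0.0882]
  T[4,:] = [-0.2500  -0.1667  -0.3333  -0.3333  +0.0000  -0.4167]
  T[5,:] = [-0.1429  -0.2143  +0.0714  +0.1429  +0.1429  +0.0000]
|λ(T)| sorted: 0.5486, 0.4287, 0.4287, 0.2756, 0.2756, 0.0815.
spectral radius ρ = 0.5486; 0.5486 < 1: convergent.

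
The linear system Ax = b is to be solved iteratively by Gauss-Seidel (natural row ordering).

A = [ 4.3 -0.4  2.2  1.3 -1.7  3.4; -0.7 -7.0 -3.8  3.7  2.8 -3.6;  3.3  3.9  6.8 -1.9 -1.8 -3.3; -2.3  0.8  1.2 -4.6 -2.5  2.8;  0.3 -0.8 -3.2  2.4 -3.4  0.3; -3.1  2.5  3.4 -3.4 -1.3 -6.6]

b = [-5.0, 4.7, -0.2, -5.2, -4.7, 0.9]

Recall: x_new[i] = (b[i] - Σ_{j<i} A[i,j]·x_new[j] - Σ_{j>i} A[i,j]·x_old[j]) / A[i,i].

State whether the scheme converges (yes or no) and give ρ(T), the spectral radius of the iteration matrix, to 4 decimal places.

Let D = diag(4.3, -7, 6.8, -4.6, -3.4, -6.6); L, U the strict triangles.
GS T = -(D+L)⁻¹U: row 0 first, T[0,2] = -(2.2)/(4.3) = -0.5116; later rows by forward substitution.
  T[0,:] = [+0.0000 +0.0930 -0.5116 -0.3023 +0.3953 -0.7907]
  T[1,:] = [+0.0000 -0.0093 -0.4917 +0.5588 +0.3605 -0.4352]
  T[2,:] = [+0.0000 -0.0398 +0.5303 +0.1056 -0.1339 +1.1186]
  T[3,:] = [+0.0000 -0.0585 +0.3086 +0.2759 -0.7134 +1.2202]
  T[4,:] = [+0.0000 +0.0066 -0.2107 -0.0628 -0.4275 -0.0707]
  T[5,:] = [+0.0000 -0.0389 +0.2097 +0.2783 +0.3336 +0.1681]
|eigenvalues of T|: 1.1827, 0.7032, 0.0883, 0.0658, 0.0658, 0.0000.
ρ(T) = max|λ| = 1.1827; 1.1827 > 1: divergent.

no, ρ = 1.1827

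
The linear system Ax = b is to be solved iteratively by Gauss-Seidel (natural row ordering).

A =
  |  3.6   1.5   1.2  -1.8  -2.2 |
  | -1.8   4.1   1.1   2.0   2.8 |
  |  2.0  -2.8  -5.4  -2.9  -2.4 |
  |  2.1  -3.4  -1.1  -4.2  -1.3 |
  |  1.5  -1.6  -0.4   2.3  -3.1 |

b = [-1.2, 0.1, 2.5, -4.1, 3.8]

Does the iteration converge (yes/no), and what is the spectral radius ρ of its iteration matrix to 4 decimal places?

Split A = D + L + U, D = diag(3.6, 4.1, -5.4, -4.2, -3.1).
GS T = -(D+L)⁻¹U: row 0 first, T[0,4] = -(-2.2)/(3.6) = +0.6111; later rows by forward substitution.
  T[0,:] = [+0.0000 -0.4167 -0.3333 +0.5000 +0.6111]
  T[1,:] = [+0.0000 -0.1829 -0.4146 -0.2683 -0.4146]
  T[2,:] = [+0.0000 -0.0595 +0.0915 -0.2127 -0.0031]
  T[3,:] = [+0.0000 -0.0447 +0.1450 +0.5229 +0.3325]
  T[4,:] = [+0.0000 -0.1327 +0.1485 +0.7958 +0.7568]
|eigenvalues of T|: 1.1948, 0.2884, 0.1615, 0.1615, 0.0000.
ρ(T) = max|λ| = 1.1948; 1.1948 > 1, so it fails to converge.

no, ρ = 1.1948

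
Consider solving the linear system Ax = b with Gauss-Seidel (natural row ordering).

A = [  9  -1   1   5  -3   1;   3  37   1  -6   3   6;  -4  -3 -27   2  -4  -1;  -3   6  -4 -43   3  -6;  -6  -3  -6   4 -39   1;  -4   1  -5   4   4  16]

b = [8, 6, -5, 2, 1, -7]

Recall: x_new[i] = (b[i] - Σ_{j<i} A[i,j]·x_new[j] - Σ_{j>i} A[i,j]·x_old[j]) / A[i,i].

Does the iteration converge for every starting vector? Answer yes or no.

yes

Write A = D+L+U with D = diag(9, 37, -27, -43, -39, 16).
GS T = -(D+L)⁻¹U: row 0 first, T[0,1] = -(-1)/(9) = +0.1111; later rows by forward substitution.
  T[0,:] = [+0.0000 +0.1111 -0.1111 -0.5556 +0.3333 -0.1111]
  T[1,:] = [+0.0000 -0.0090 -0.0180 +0.2072 -0.1081 -0.1532]
  T[2,:] = [+0.0000 -0.0155 +0.0185 +0.1334 -0.1855 -0.0036]
  T[3,:] = [+0.0000 -0.0076 +0.0035 +0.0553 +0.0487 -0.1528]
  T[4,:] = [+0.0000 -0.0148 +0.0160 +0.0547 -0.0094 +0.0394]
  T[5,:] = [+0.0000 +0.0291 -0.0258 -0.1377 +0.0223 +0.0090]
|λ(T)| sorted: 0.1544, 0.1312, 0.0373, 0.0373, 0.0035, 0.0000.
ρ(T) = max|λ| = 0.1544; 0.1544 < 1: convergent.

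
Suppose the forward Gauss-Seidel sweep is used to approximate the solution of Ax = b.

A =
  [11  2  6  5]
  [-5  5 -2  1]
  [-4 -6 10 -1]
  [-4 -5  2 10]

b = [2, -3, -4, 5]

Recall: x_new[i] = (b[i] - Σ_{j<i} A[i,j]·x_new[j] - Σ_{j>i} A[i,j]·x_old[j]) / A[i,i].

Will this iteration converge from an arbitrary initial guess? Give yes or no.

yes

A = D + L + U where D = diag(11, 5, 10, 10).
T_GS = -(D+L)⁻¹U: row 0 first, T[0,3] = -(5)/(11) = -0.4545; later rows by forward substitution.
  T[0,:] = [+0.0000, -0.1818, -0.5455, -0.4545]
  T[1,:] = [+0.0000, -0.1818, -0.1455, -0.6545]
  T[2,:] = [+0.0000, -0.1818, -0.3055, -0.4745]
  T[3,:] = [+0.0000, -0.1273, -0.2298, -0.4142]
moduli |λ_i(T)| = 0.8606, 0.0581, 0.0581, 0.0000.
ρ(T) = max|λ| = 0.8606; 0.8606 < 1 ⇒ converges.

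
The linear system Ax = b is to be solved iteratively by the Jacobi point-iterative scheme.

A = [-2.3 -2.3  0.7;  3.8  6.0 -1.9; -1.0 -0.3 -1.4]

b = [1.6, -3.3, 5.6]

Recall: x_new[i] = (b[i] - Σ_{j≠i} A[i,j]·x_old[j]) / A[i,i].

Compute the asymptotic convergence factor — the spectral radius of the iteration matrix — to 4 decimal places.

0.8209

Write A = D+L+U with D = diag(-2.3, 6, -1.4).
T_J = -D⁻¹(L+U): T[2,0] = -(-1)/(-1.4) = -0.7143; T[2,2] = 0.
  T[0,:] = [+0.0000 -1.0000 +0.3043]
  T[1,:] = [-0.6333 +0.0000 +0.3167]
  T[2,:] = [-0.7143 -0.2143 +0.0000]
eigenvalue magnitudes: 0.8209, 0.5708, 0.5708.
spectral radius ρ = 0.8209; 0.8209 < 1, so it converges for any x₀.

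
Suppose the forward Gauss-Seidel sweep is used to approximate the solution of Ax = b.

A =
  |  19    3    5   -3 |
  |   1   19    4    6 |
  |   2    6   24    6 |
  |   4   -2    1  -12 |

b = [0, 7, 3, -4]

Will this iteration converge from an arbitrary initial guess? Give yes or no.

Split A = D + L + U, D = diag(19, 19, 24, -12).
Gauss-Seidel: T = -(D+L)⁻¹U, row 0 first, T[0,1] = -(3)/(19) = -0.1579; later rows by forward substitution.
  T[0,:] = [+0.0000, -0.1579, -0.2632, +0.1579]
  T[1,:] = [+0.0000, +0.0083, -0.1967, -0.3241]
  T[2,:] = [+0.0000, +0.0111, +0.0711, -0.1821]
  T[3,:] = [+0.0000, -0.0531, -0.0490, +0.0915]
eigenvalue magnitudes: 0.1694, 0.1286, 0.1271, 0.0000.
ρ(T) = max|λ| = 0.1694; 0.1694 < 1, so it converges for any x₀.

yes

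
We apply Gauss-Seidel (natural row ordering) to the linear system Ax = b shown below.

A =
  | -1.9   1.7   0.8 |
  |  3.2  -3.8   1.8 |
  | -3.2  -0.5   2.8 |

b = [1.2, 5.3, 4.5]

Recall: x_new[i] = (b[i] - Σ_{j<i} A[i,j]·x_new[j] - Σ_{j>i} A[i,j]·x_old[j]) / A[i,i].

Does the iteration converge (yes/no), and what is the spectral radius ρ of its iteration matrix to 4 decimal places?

no, ρ = 1.6722

A = D + L + U where D = diag(-1.9, -3.8, 2.8).
Gauss-Seidel: T = -(D+L)⁻¹U, row 0 first, T[0,1] = -(1.7)/(-1.9) = +0.8947; later rows by forward substitution.
  T[0,:] = [+0.0000, +0.8947, +0.4211]
  T[1,:] = [+0.0000, +0.7535, +0.8283]
  T[2,:] = [+0.0000, +1.1571, +0.6291]
moduli |λ_i(T)| = 1.6722, 0.2897, 0.0000.
spectral radius ρ = 1.6722; 1.6722 > 1: divergent.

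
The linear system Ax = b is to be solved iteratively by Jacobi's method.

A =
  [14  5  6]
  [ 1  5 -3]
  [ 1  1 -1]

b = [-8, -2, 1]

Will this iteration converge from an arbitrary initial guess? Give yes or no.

yes

Split A = D + L + U, D = diag(14, 5, -1).
T_J = -D⁻¹(L+U): T[0,2] = -(6)/(14) = -0.4286; T[0,0] = 0.
  T[0,:] = [+0.0000  -0.3571  -0.4286]
  T[1,:] = [-0.2000  +0.0000  +0.6000]
  T[2,:] = [+1.0000  +1.0000  +0.0000]
|eigenvalues of T|: 0.6613, 0.4409, 0.4409.
ρ(T) = max|λ| = 0.6613; 0.6613 < 1 ⇒ converges.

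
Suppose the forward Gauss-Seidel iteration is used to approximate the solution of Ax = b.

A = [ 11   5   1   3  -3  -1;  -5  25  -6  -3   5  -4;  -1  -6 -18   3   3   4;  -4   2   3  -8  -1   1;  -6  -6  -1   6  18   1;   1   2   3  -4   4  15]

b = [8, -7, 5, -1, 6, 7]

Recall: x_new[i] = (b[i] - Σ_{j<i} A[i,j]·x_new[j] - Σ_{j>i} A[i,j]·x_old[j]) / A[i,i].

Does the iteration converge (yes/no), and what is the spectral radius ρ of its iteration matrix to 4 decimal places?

Let D = diag(11, 25, -18, -8, 18, 15); L, U the strict triangles.
Gauss-Seidel: T = -(D+L)⁻¹U, row 0 first, T[0,4] = -(-3)/(11) = +0.2727; later rows by forward substitution.
  T[0,:] = [+0.0000 -0.4545 -0.0909 -0.2727 +0.2727 +0.0909]
  T[1,:] = [+0.0000 -0.0909 +0.2218 +0.0655 -0.1455 +0.1782]
  T[2,:] = [+0.0000 +0.0556 -0.0689 +0.1600 +0.2000 +0.1578]
  T[3,:] = [+0.0000 +0.2254 +0.0751 +0.2127 -0.2227 +0.1833]
  T[4,:] = [+0.0000 -0.2539 +0.0148 -0.1311 +0.1278 -0.0182]
  T[5,:] = [+0.0000 +0.1591 +0.0063 +0.0691 -0.1323 -0.0077]
moduli |λ_i(T)| = 0.5350, 0.3244, 0.0791, 0.0791, 0.0077, 0.0000.
ρ(T) = max|λ| = 0.5350; 0.5350 < 1: convergent.

yes, ρ = 0.5350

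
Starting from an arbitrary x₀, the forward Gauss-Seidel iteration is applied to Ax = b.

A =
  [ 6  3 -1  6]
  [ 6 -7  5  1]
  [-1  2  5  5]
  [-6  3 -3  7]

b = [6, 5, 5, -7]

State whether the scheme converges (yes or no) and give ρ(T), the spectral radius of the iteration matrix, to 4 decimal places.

Diagonal D = diag(6, -7, 5, 7); L, U strict lower/upper.
GS T = -(D+L)⁻¹U: row 0 first, T[0,1] = -(3)/(6) = -0.5000; later rows by forward substitution.
  T[0,:] = [+0.0000  -0.5000  +0.1667  -1.0000]
  T[1,:] = [+0.0000  -0.4286  +0.8571  -0.7143]
  T[2,:] = [+0.0000  +0.0714  -0.3095  -0.9143]
  T[3,:] = [+0.0000  -0.2143  -0.3571  -0.9429]
moduli |λ_i(T)| = 1.2595, 0.7469, 0.3254, 0.0000.
ρ(T) = max|λ| = 1.2595; 1.2595 > 1 ⇒ diverges.

no, ρ = 1.2595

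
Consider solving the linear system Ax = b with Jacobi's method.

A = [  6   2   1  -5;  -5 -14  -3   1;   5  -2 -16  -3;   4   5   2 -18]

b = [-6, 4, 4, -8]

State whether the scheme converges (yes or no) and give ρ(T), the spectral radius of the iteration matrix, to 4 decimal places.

yes, ρ = 0.5055

A = D + L + U where D = diag(6, -14, -16, -18).
T_J = -D⁻¹(L+U): T[0,3] = -(-5)/(6) = +0.8333; T[0,0] = 0.
  T[0,:] = [+0.0000 -0.3333 -0.1667 +0.8333]
  T[1,:] = [-0.3571 +0.0000 -0.2143 +0.0714]
  T[2,:] = [+0.3125 -0.1250 +0.0000 -0.1875]
  T[3,:] = [+0.2222 +0.2778 +0.1111 +0.0000]
moduli |λ_i(T)| = 0.5055, 0.3981, 0.3981, 0.2420.
ρ = 0.5055; 0.5055 < 1: convergent.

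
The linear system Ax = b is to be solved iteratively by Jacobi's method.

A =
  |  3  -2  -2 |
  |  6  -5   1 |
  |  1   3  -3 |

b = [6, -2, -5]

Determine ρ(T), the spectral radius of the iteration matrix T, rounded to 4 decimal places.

1.3580

A = D + L + U where D = diag(3, -5, -3).
Jacobi: T = -D⁻¹(L+U), T[1,0] = -(6)/(-5) = +1.2000; T[1,1] = 0.
  T[0,:] = [+0.0000  +0.6667  +0.6667]
  T[1,:] = [+1.2000  +0.0000  +0.2000]
  T[2,:] = [+0.3333  +1.0000  +0.0000]
moduli |λ_i(T)| = 1.3580, 0.7886, 0.7886.
ρ = 1.3580; 1.3580 > 1, so it fails to converge.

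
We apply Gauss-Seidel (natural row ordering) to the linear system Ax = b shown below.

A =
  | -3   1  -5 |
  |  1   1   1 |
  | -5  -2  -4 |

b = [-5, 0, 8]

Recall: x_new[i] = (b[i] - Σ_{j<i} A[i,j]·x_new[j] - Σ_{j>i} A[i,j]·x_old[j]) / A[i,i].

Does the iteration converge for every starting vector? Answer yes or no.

Write A = D+L+U with D = diag(-3, 1, -4).
T_GS = -(D+L)⁻¹U: row 0 first, T[0,2] = -(-5)/(-3) = -1.6667; later rows by forward substitution.
  T[0,:] = [+0.0000 +0.3333 -1.6667]
  T[1,:] = [+0.0000 -0.3333 +0.6667]
  T[2,:] = [+0.0000 -0.2500 +1.7500]
eigenvalue magnitudes: 1.6667, 0.2500, 0.0000.
ρ = 1.6667; 1.6667 > 1 ⇒ diverges.

no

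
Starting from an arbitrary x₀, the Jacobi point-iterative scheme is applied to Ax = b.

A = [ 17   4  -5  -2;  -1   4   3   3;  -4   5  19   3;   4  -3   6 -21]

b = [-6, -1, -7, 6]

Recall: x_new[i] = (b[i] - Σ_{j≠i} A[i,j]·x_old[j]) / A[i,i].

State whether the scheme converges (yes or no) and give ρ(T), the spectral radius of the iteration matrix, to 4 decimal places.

yes, ρ = 0.6528

Write A = D+L+U with D = diag(17, 4, 19, -21).
Jacobi T = -D⁻¹(L+U): T[1,3] = -(3)/(4) = -0.7500; T[1,1] = 0.
  T[0,:] = [+0.0000  -0.2353  +0.2941  +0.1176]
  T[1,:] = [+0.2500  +0.0000  -0.7500  -0.7500]
  T[2,:] = [+0.2105  -0.2632  +0.0000  -0.1579]
  T[3,:] = [+0.1905  -0.1429  +0.2857  +0.0000]
|eigenvalues of T|: 0.6528, 0.3137, 0.3137, 0.0740.
spectral radius ρ = 0.6528; 0.6528 < 1, so it converges for any x₀.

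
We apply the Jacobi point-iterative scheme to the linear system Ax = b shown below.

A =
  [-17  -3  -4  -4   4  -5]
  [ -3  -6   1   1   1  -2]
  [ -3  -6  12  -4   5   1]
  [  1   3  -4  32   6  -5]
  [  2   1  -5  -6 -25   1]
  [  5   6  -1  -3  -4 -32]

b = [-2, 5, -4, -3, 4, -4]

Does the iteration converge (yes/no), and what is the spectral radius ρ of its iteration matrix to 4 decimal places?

Split A = D + L + U, D = diag(-17, -6, 12, 32, -25, -32).
T_J = -D⁻¹(L+U): T[4,1] = -(1)/(-25) = +0.0400; T[4,4] = 0.
  T[0,:] = [+0.0000 -0.1765 -0.2353 -0.2353 +0.2353 -0.2941]
  T[1,:] = [-0.5000 +0.0000 +0.1667 +0.1667 +0.1667 -0.3333]
  T[2,:] = [+0.2500 +0.5000 +0.0000 +0.3333 -0.4167 -0.0833]
  T[3,:] = [-0.0312 -0.0938 +0.1250 +0.0000 -0.1875 +0.1562]
  T[4,:] = [+0.0800 +0.0400 -0.2000 -0.2400 +0.0000 +0.0400]
  T[5,:] = [+0.1562 +0.1875 -0.0312 -0.0938 -0.1250 +0.0000]
moduli |λ_i(T)| = 0.5865, 0.3552, 0.3552, 0.2180, 0.2180, 0.2011.
ρ(T) = max|λ| = 0.5865; 0.5865 < 1 ⇒ converges.

yes, ρ = 0.5865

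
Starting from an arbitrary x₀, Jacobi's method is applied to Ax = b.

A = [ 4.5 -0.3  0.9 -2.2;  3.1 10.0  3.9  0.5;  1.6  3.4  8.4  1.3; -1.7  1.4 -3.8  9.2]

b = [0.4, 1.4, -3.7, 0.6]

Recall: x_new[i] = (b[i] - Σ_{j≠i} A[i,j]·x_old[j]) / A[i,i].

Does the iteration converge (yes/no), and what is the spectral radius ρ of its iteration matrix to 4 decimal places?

Diagonal D = diag(4.5, 10, 8.4, 9.2); L, U strict lower/upper.
T_J = -D⁻¹(L+U): T[0,2] = -(0.9)/(4.5) = -0.2000; T[0,0] = 0.
  T[0,:] = [+0.0000  +0.0667  -0.2000  +0.4889]
  T[1,:] = [-0.3100  +0.0000  -0.3900  -0.0500]
  T[2,:] = [-0.1905  -0.4048  +0.0000  -0.1548]
  T[3,:] = [+0.1848  -0.1522  +0.4130  +0.0000]
|roots of det(T-λI)|: 0.5360, 0.4083, 0.1608, 0.1608.
ρ = 0.5360; 0.5360 < 1 ⇒ converges.

yes, ρ = 0.5360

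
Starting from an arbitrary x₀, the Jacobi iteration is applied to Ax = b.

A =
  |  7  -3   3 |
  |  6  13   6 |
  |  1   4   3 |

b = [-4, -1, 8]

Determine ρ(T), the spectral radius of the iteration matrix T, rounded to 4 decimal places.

Write A = D+L+U with D = diag(7, 13, 3).
Jacobi: T = -D⁻¹(L+U), T[1,2] = -(6)/(13) = -0.4615; T[1,1] = 0.
  T[0,:] = [+0.0000, +0.4286, -0.4286]
  T[1,:] = [-0.4615, +0.0000, -0.4615]
  T[2,:] = [-0.3333, -1.3333, +0.0000]
|roots of det(T-λI)|: 0.8854, 0.4727, 0.4727.
ρ(T) = max|λ| = 0.8854; 0.8854 < 1, so it converges for any x₀.

0.8854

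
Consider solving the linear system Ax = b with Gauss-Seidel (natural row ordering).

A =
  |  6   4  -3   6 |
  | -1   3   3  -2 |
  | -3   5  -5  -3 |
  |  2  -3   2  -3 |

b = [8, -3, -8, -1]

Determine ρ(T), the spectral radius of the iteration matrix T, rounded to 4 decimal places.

A = D + L + U where D = diag(6, 3, -5, -3).
Gauss-Seidel: T = -(D+L)⁻¹U, row 0 first, T[0,3] = -(6)/(6) = -1.0000; later rows by forward substitution.
  T[0,:] = [+0.0000, -0.6667, +0.5000, -1.0000]
  T[1,:] = [+0.0000, -0.2222, -0.8333, +0.3333]
  T[2,:] = [+0.0000, +0.1778, -1.1333, +0.3333]
  T[3,:] = [+0.0000, -0.1037, +0.4111, -0.7778]
eigenvalue magnitudes: 1.1778, 0.5209, 0.4347, 0.0000.
ρ(T) = max|λ| = 1.1778; 1.1778 > 1: divergent.

1.1778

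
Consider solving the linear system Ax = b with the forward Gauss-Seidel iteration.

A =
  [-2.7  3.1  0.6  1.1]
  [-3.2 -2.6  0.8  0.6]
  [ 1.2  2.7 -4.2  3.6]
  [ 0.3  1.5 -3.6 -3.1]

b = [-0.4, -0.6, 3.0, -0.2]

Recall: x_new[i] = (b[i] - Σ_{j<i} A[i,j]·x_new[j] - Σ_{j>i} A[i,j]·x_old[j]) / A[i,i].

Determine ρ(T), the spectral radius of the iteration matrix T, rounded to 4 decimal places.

A = D + L + U where D = diag(-2.7, -2.6, -4.2, -3.1).
Gauss-Seidel: T = -(D+L)⁻¹U, row 0 first, T[0,3] = -(1.1)/(-2.7) = +0.4074; later rows by forward substitution.
  T[0,:] = [+0.0000, +1.1481, +0.2222, +0.4074]
  T[1,:] = [+0.0000, -1.4131, +0.0342, -0.2707]
  T[2,:] = [+0.0000, -0.5804, +0.0855, +0.7996]
  T[3,:] = [+0.0000, +0.1013, -0.0612, -1.0200]
eigenvalue magnitudes: 1.3360, 1.0329, 0.0212, 0.0000.
spectral radius ρ = 1.3360; 1.3360 > 1, so it fails to converge.

1.3360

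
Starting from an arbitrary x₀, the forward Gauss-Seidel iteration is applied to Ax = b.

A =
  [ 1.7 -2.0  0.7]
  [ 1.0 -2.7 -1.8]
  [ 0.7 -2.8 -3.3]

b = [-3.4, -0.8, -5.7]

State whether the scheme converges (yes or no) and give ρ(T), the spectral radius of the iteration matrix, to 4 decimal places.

A = D + L + U where D = diag(1.7, -2.7, -3.3).
Gauss-Seidel: T = -(D+L)⁻¹U, row 0 first, T[0,2] = -(0.7)/(1.7) = -0.4118; later rows by forward substitution.
  T[0,:] = [+0.0000 +1.1765 -0.4118]
  T[1,:] = [+0.0000 +0.4357 -0.8192]
  T[2,:] = [+0.0000 -0.1202 +0.6077]
|eigenvalues of T|: 0.8470, 0.1964, 0.0000.
ρ = 0.8470; 0.8470 < 1, so it converges for any x₀.

yes, ρ = 0.8470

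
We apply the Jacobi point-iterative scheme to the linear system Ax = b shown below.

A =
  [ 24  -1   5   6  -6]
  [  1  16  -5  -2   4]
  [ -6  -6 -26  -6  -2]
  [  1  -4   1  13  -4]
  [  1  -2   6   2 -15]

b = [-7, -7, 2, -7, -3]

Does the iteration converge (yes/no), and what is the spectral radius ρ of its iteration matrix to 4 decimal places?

Diagonal D = diag(24, 16, -26, 13, -15); L, U strict lower/upper.
T_J = -D⁻¹(L+U): T[4,2] = -(6)/(-15) = +0.4000; T[4,4] = 0.
  T[0,:] = [+0.0000 +0.0417 -0.2083 -0.2500 +0.2500]
  T[1,:] = [-0.0625 +0.0000 +0.3125 +0.1250 -0.2500]
  T[2,:] = [-0.2308 -0.2308 +0.0000 -0.2308 -0.0769]
  T[3,:] = [-0.0769 +0.3077 -0.0769 +0.0000 +0.3077]
  T[4,:] = [+0.0667 -0.1333 +0.4000 +0.1333 +0.0000]
moduli |λ_i(T)| = 0.5701, 0.3365, 0.3365, 0.2629, 0.1132.
ρ = 0.5701; 0.5701 < 1, so it converges for any x₀.

yes, ρ = 0.5701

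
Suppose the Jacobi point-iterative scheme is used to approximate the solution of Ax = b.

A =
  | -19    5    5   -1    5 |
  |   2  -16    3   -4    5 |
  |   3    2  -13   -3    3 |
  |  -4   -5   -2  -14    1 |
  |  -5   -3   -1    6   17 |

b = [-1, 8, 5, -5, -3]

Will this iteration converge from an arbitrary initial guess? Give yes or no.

Split A = D + L + U, D = diag(-19, -16, -13, -14, 17).
T_J = -D⁻¹(L+U): T[0,4] = -(5)/(-19) = +0.2632; T[0,0] = 0.
  T[0,:] = [+0.0000  +0.2632  +0.2632  -0.0526  +0.2632]
  T[1,:] = [+0.1250  +0.0000  +0.1875  -0.2500  +0.3125]
  T[2,:] = [+0.2308  +0.1538  +0.0000  -0.2308  +0.2308]
  T[3,:] = [-0.2857  -0.3571  -0.1429  +0.0000  +0.0714]
  T[4,:] = [+0.2941  +0.1765  +0.0588  -0.3529  +0.0000]
|roots of det(T-λI)|: 0.8313, 0.3892, 0.3892, 0.1247, 0.1247.
ρ(T) = max|λ| = 0.8313; 0.8313 < 1: convergent.

yes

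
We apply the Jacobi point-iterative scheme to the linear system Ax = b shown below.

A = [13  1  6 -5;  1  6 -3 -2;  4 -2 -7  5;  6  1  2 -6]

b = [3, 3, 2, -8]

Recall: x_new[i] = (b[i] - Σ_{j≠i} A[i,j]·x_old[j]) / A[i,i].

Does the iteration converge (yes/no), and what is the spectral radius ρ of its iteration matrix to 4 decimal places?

Let D = diag(13, 6, -7, -6); L, U the strict triangles.
T_J = -D⁻¹(L+U): T[0,1] = -(1)/(13) = -0.0769; T[0,0] = 0.
  T[0,:] = [+0.0000 -0.0769 -0.4615 +0.3846]
  T[1,:] = [-0.1667 +0.0000 +0.5000 +0.3333]
  T[2,:] = [+0.5714 -0.2857 +0.0000 +0.7143]
  T[3,:] = [+1.0000 +0.1667 +0.3333 +0.0000]
|roots of det(T-λI)|: 0.8822, 0.5473, 0.5473, 0.4228.
ρ = 0.8822; 0.8822 < 1: convergent.

yes, ρ = 0.8822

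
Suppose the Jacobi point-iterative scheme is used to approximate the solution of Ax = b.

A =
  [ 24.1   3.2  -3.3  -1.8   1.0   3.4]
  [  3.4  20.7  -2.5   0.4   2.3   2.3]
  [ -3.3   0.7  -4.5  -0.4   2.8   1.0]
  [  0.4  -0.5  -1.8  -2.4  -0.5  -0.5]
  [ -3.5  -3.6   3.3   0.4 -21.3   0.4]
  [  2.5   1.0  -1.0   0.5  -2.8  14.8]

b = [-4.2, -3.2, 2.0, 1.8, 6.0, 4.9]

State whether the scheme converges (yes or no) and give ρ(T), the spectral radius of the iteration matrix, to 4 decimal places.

yes, ρ = 0.5261

Let D = diag(24.1, 20.7, -4.5, -2.4, -21.3, 14.8); L, U the strict triangles.
T_J = -D⁻¹(L+U): T[5,0] = -(2.5)/(14.8) = -0.1689; T[5,5] = 0.
  T[0,:] = [+0.0000 -0.1328 +0.1369 +0.0747 -0.0415 -0.1411]
  T[1,:] = [-0.1643 +0.0000 +0.1208 -0.0193 -0.1111 -0.1111]
  T[2,:] = [-0.7333 +0.1556 +0.0000 -0.0889 +0.6222 +0.2222]
  T[3,:] = [+0.1667 -0.2083 -0.7500 +0.0000 -0.2083 -0.2083]
  T[4,:] = [-0.1643 -0.1690 +0.1549 +0.0188 +0.0000 +0.0188]
  T[5,:] = [-0.1689 -0.0676 +0.0676 -0.0338 +0.1892 +0.0000]
moduli |λ_i(T)| = 0.5261, 0.3786, 0.2485, 0.2485, 0.1971, 0.1423.
spectral radius ρ = 0.5261; 0.5261 < 1, so it converges for any x₀.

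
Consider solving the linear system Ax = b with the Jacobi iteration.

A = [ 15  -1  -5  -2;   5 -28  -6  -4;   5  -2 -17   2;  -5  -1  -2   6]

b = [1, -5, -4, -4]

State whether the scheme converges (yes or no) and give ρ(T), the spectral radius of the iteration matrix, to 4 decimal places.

yes, ρ = 0.5648

Diagonal D = diag(15, -28, -17, 6); L, U strict lower/upper.
Jacobi: T = -D⁻¹(L+U), T[2,0] = -(5)/(-17) = +0.2941; T[2,2] = 0.
  T[0,:] = [+0.0000  +0.0667  +0.3333  +0.1333]
  T[1,:] = [+0.1786  +0.0000  -0.2143  -0.1429]
  T[2,:] = [+0.2941  -0.1176  +0.0000  +0.1176]
  T[3,:] = [+0.8333  +0.1667  +0.3333  +0.0000]
eigenvalue magnitudes: 0.5648, 0.4352, 0.1218, 0.0078.
ρ(T) = max|λ| = 0.5648; 0.5648 < 1, so it converges for any x₀.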